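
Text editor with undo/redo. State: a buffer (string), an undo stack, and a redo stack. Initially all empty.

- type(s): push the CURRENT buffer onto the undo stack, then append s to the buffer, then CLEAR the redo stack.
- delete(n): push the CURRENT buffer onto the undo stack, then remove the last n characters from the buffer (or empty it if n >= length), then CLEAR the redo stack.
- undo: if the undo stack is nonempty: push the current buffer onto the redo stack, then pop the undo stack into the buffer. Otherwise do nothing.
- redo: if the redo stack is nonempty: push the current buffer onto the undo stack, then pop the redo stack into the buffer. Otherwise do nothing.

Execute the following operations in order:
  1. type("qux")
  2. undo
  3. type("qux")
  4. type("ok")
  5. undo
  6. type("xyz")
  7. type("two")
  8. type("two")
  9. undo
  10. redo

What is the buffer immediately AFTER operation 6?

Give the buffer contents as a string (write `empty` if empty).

After op 1 (type): buf='qux' undo_depth=1 redo_depth=0
After op 2 (undo): buf='(empty)' undo_depth=0 redo_depth=1
After op 3 (type): buf='qux' undo_depth=1 redo_depth=0
After op 4 (type): buf='quxok' undo_depth=2 redo_depth=0
After op 5 (undo): buf='qux' undo_depth=1 redo_depth=1
After op 6 (type): buf='quxxyz' undo_depth=2 redo_depth=0

Answer: quxxyz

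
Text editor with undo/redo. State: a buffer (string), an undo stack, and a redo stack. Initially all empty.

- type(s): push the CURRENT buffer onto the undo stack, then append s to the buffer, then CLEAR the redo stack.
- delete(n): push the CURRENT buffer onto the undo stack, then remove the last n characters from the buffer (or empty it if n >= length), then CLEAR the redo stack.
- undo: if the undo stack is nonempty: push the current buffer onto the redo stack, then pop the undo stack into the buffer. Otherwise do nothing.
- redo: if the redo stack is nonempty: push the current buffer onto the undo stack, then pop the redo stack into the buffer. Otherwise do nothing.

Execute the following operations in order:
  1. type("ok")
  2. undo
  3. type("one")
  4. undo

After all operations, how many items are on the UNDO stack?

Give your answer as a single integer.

Answer: 0

Derivation:
After op 1 (type): buf='ok' undo_depth=1 redo_depth=0
After op 2 (undo): buf='(empty)' undo_depth=0 redo_depth=1
After op 3 (type): buf='one' undo_depth=1 redo_depth=0
After op 4 (undo): buf='(empty)' undo_depth=0 redo_depth=1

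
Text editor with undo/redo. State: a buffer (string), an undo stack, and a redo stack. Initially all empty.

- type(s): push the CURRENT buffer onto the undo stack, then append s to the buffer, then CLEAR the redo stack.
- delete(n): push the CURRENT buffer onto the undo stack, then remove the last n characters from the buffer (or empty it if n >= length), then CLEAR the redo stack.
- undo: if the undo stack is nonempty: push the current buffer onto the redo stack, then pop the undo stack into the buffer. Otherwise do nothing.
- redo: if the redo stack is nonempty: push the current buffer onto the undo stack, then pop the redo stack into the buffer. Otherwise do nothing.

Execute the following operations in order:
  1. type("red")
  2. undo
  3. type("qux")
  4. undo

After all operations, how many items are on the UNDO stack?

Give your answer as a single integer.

Answer: 0

Derivation:
After op 1 (type): buf='red' undo_depth=1 redo_depth=0
After op 2 (undo): buf='(empty)' undo_depth=0 redo_depth=1
After op 3 (type): buf='qux' undo_depth=1 redo_depth=0
After op 4 (undo): buf='(empty)' undo_depth=0 redo_depth=1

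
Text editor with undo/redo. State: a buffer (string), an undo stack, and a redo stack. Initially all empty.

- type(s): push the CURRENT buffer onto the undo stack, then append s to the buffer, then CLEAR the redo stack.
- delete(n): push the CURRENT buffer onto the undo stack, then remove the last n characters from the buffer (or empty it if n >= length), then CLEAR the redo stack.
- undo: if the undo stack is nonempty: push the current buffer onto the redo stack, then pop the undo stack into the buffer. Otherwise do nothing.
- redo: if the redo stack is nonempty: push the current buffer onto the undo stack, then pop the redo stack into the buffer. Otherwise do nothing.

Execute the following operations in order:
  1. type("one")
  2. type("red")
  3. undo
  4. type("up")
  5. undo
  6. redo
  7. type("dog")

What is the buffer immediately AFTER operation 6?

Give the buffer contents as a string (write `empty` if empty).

Answer: oneup

Derivation:
After op 1 (type): buf='one' undo_depth=1 redo_depth=0
After op 2 (type): buf='onered' undo_depth=2 redo_depth=0
After op 3 (undo): buf='one' undo_depth=1 redo_depth=1
After op 4 (type): buf='oneup' undo_depth=2 redo_depth=0
After op 5 (undo): buf='one' undo_depth=1 redo_depth=1
After op 6 (redo): buf='oneup' undo_depth=2 redo_depth=0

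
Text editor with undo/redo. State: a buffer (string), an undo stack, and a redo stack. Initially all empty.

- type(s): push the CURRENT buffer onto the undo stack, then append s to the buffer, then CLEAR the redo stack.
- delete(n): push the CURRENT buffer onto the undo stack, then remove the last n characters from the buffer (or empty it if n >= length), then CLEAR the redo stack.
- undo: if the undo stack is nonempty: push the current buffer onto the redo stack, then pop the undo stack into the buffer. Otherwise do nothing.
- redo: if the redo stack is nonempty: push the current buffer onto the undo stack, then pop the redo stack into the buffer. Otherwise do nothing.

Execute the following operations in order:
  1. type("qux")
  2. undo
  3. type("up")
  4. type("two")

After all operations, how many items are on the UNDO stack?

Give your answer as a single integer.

Answer: 2

Derivation:
After op 1 (type): buf='qux' undo_depth=1 redo_depth=0
After op 2 (undo): buf='(empty)' undo_depth=0 redo_depth=1
After op 3 (type): buf='up' undo_depth=1 redo_depth=0
After op 4 (type): buf='uptwo' undo_depth=2 redo_depth=0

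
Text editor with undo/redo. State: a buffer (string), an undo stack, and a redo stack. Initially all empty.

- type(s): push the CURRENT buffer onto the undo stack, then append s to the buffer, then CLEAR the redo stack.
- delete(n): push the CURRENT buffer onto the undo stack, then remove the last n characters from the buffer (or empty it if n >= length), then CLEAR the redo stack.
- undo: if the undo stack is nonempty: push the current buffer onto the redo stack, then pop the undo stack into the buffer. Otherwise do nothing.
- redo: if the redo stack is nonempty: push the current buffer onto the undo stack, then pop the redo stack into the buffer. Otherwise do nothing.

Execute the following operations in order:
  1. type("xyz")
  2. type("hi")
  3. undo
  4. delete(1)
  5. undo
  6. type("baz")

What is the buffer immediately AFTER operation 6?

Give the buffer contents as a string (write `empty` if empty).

Answer: xyzbaz

Derivation:
After op 1 (type): buf='xyz' undo_depth=1 redo_depth=0
After op 2 (type): buf='xyzhi' undo_depth=2 redo_depth=0
After op 3 (undo): buf='xyz' undo_depth=1 redo_depth=1
After op 4 (delete): buf='xy' undo_depth=2 redo_depth=0
After op 5 (undo): buf='xyz' undo_depth=1 redo_depth=1
After op 6 (type): buf='xyzbaz' undo_depth=2 redo_depth=0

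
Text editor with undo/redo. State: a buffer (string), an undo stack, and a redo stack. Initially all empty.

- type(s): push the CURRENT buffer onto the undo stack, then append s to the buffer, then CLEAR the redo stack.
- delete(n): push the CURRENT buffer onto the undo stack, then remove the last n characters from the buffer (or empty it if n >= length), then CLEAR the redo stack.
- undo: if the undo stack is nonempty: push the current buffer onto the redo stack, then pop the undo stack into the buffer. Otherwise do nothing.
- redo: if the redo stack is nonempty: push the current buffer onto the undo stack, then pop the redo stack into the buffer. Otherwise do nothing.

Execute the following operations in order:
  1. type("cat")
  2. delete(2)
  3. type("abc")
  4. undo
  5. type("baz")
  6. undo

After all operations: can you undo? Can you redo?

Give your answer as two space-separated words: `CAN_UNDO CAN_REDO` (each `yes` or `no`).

After op 1 (type): buf='cat' undo_depth=1 redo_depth=0
After op 2 (delete): buf='c' undo_depth=2 redo_depth=0
After op 3 (type): buf='cabc' undo_depth=3 redo_depth=0
After op 4 (undo): buf='c' undo_depth=2 redo_depth=1
After op 5 (type): buf='cbaz' undo_depth=3 redo_depth=0
After op 6 (undo): buf='c' undo_depth=2 redo_depth=1

Answer: yes yes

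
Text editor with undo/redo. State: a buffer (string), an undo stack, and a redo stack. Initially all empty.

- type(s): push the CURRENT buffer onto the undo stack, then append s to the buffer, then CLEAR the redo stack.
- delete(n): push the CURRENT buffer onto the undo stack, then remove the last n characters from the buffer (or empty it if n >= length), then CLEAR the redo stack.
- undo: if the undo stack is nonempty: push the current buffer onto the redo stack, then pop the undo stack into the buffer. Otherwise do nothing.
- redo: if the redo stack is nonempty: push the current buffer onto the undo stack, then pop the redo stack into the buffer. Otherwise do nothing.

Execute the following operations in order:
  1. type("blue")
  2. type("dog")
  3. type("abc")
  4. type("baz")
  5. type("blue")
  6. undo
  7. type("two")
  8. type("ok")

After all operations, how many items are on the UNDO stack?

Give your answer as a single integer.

Answer: 6

Derivation:
After op 1 (type): buf='blue' undo_depth=1 redo_depth=0
After op 2 (type): buf='bluedog' undo_depth=2 redo_depth=0
After op 3 (type): buf='bluedogabc' undo_depth=3 redo_depth=0
After op 4 (type): buf='bluedogabcbaz' undo_depth=4 redo_depth=0
After op 5 (type): buf='bluedogabcbazblue' undo_depth=5 redo_depth=0
After op 6 (undo): buf='bluedogabcbaz' undo_depth=4 redo_depth=1
After op 7 (type): buf='bluedogabcbaztwo' undo_depth=5 redo_depth=0
After op 8 (type): buf='bluedogabcbaztwook' undo_depth=6 redo_depth=0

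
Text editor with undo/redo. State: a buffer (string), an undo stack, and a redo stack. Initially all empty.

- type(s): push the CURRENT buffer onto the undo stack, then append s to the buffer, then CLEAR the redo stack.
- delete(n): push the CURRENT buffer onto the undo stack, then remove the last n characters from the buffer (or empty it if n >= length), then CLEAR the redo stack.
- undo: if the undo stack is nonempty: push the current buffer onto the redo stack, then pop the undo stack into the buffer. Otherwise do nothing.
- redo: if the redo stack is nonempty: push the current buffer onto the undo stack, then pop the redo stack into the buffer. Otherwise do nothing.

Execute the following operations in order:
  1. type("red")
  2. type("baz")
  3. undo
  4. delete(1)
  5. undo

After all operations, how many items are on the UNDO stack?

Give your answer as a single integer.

After op 1 (type): buf='red' undo_depth=1 redo_depth=0
After op 2 (type): buf='redbaz' undo_depth=2 redo_depth=0
After op 3 (undo): buf='red' undo_depth=1 redo_depth=1
After op 4 (delete): buf='re' undo_depth=2 redo_depth=0
After op 5 (undo): buf='red' undo_depth=1 redo_depth=1

Answer: 1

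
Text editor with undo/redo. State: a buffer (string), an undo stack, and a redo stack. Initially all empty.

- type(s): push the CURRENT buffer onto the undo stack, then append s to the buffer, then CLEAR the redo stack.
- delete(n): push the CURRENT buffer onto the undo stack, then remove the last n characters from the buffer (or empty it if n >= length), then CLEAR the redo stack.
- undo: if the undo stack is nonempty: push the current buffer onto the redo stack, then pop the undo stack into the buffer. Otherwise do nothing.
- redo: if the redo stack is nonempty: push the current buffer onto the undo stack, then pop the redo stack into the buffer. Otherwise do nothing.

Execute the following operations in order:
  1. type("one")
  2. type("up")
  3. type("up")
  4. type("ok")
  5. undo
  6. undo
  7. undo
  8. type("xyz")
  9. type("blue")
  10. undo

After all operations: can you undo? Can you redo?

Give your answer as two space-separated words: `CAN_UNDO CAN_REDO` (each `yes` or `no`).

Answer: yes yes

Derivation:
After op 1 (type): buf='one' undo_depth=1 redo_depth=0
After op 2 (type): buf='oneup' undo_depth=2 redo_depth=0
After op 3 (type): buf='oneupup' undo_depth=3 redo_depth=0
After op 4 (type): buf='oneupupok' undo_depth=4 redo_depth=0
After op 5 (undo): buf='oneupup' undo_depth=3 redo_depth=1
After op 6 (undo): buf='oneup' undo_depth=2 redo_depth=2
After op 7 (undo): buf='one' undo_depth=1 redo_depth=3
After op 8 (type): buf='onexyz' undo_depth=2 redo_depth=0
After op 9 (type): buf='onexyzblue' undo_depth=3 redo_depth=0
After op 10 (undo): buf='onexyz' undo_depth=2 redo_depth=1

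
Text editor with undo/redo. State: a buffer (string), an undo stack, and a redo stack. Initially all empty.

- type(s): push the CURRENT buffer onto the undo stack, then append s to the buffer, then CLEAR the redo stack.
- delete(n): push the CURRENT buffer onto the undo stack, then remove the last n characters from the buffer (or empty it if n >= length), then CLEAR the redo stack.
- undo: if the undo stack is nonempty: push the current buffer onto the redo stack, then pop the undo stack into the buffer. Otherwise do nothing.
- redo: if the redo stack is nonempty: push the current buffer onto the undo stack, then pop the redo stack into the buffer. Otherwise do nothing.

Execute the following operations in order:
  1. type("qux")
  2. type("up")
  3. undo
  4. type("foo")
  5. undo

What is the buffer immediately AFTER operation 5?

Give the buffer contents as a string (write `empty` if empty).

After op 1 (type): buf='qux' undo_depth=1 redo_depth=0
After op 2 (type): buf='quxup' undo_depth=2 redo_depth=0
After op 3 (undo): buf='qux' undo_depth=1 redo_depth=1
After op 4 (type): buf='quxfoo' undo_depth=2 redo_depth=0
After op 5 (undo): buf='qux' undo_depth=1 redo_depth=1

Answer: qux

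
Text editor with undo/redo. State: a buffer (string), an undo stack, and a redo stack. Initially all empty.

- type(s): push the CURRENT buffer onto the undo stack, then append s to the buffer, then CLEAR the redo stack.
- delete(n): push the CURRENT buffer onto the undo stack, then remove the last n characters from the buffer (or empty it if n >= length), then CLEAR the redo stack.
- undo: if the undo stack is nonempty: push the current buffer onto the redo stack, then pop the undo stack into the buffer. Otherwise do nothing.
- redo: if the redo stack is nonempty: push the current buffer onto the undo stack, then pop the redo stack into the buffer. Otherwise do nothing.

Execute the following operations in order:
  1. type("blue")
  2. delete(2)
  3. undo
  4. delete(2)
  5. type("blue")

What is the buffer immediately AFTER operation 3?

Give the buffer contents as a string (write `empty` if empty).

After op 1 (type): buf='blue' undo_depth=1 redo_depth=0
After op 2 (delete): buf='bl' undo_depth=2 redo_depth=0
After op 3 (undo): buf='blue' undo_depth=1 redo_depth=1

Answer: blue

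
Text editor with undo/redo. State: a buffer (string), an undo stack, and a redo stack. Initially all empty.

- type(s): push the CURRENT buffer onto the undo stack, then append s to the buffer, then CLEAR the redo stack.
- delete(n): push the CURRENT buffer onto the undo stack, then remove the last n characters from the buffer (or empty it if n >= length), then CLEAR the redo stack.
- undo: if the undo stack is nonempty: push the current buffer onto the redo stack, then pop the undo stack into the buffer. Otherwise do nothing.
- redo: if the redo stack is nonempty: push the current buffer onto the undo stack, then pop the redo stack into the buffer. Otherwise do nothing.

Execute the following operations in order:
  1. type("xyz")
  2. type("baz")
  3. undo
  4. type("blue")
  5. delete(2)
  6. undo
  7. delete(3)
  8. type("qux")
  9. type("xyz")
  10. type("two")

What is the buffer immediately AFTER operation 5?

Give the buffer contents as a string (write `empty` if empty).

Answer: xyzbl

Derivation:
After op 1 (type): buf='xyz' undo_depth=1 redo_depth=0
After op 2 (type): buf='xyzbaz' undo_depth=2 redo_depth=0
After op 3 (undo): buf='xyz' undo_depth=1 redo_depth=1
After op 4 (type): buf='xyzblue' undo_depth=2 redo_depth=0
After op 5 (delete): buf='xyzbl' undo_depth=3 redo_depth=0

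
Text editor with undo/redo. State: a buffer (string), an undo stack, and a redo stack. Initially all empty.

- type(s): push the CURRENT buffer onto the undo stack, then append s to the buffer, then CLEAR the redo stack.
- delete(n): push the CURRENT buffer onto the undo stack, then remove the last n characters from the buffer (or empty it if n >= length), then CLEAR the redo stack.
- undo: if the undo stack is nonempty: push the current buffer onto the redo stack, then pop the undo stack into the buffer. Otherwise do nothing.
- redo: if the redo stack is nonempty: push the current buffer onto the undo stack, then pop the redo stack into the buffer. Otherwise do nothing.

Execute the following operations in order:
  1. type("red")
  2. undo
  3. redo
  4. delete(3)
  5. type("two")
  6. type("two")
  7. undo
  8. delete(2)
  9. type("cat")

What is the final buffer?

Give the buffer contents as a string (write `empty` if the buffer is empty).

Answer: tcat

Derivation:
After op 1 (type): buf='red' undo_depth=1 redo_depth=0
After op 2 (undo): buf='(empty)' undo_depth=0 redo_depth=1
After op 3 (redo): buf='red' undo_depth=1 redo_depth=0
After op 4 (delete): buf='(empty)' undo_depth=2 redo_depth=0
After op 5 (type): buf='two' undo_depth=3 redo_depth=0
After op 6 (type): buf='twotwo' undo_depth=4 redo_depth=0
After op 7 (undo): buf='two' undo_depth=3 redo_depth=1
After op 8 (delete): buf='t' undo_depth=4 redo_depth=0
After op 9 (type): buf='tcat' undo_depth=5 redo_depth=0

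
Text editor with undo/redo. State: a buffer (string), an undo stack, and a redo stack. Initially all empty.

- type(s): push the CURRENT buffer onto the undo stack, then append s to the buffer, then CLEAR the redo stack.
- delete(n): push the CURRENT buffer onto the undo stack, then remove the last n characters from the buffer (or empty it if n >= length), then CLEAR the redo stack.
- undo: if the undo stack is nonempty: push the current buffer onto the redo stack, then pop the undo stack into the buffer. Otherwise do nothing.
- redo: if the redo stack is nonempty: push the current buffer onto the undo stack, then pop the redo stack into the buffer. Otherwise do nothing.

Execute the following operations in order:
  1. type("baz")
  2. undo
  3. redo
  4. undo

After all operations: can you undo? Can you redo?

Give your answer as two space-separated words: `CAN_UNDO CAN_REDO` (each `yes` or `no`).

Answer: no yes

Derivation:
After op 1 (type): buf='baz' undo_depth=1 redo_depth=0
After op 2 (undo): buf='(empty)' undo_depth=0 redo_depth=1
After op 3 (redo): buf='baz' undo_depth=1 redo_depth=0
After op 4 (undo): buf='(empty)' undo_depth=0 redo_depth=1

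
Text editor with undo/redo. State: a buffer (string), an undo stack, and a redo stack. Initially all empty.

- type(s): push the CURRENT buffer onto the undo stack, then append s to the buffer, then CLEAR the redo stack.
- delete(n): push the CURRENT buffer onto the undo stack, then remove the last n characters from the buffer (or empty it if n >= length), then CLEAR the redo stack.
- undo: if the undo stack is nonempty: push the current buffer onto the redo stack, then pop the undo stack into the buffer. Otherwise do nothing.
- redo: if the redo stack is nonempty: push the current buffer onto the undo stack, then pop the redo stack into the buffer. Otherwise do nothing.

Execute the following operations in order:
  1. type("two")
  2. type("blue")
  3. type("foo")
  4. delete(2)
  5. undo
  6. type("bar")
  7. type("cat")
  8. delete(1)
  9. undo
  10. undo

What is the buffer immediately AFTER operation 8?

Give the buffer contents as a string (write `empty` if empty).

After op 1 (type): buf='two' undo_depth=1 redo_depth=0
After op 2 (type): buf='twoblue' undo_depth=2 redo_depth=0
After op 3 (type): buf='twobluefoo' undo_depth=3 redo_depth=0
After op 4 (delete): buf='twobluef' undo_depth=4 redo_depth=0
After op 5 (undo): buf='twobluefoo' undo_depth=3 redo_depth=1
After op 6 (type): buf='twobluefoobar' undo_depth=4 redo_depth=0
After op 7 (type): buf='twobluefoobarcat' undo_depth=5 redo_depth=0
After op 8 (delete): buf='twobluefoobarca' undo_depth=6 redo_depth=0

Answer: twobluefoobarca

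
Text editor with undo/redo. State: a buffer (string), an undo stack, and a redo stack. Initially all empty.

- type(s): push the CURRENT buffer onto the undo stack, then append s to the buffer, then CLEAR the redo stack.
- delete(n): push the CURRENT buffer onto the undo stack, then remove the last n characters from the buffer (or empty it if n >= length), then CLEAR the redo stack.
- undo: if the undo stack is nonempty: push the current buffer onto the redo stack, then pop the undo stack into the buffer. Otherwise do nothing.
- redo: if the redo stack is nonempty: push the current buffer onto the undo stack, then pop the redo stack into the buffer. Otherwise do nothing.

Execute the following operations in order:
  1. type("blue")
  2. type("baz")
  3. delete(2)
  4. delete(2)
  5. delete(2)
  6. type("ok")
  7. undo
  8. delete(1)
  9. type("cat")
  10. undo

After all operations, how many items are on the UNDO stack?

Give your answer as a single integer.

Answer: 6

Derivation:
After op 1 (type): buf='blue' undo_depth=1 redo_depth=0
After op 2 (type): buf='bluebaz' undo_depth=2 redo_depth=0
After op 3 (delete): buf='blueb' undo_depth=3 redo_depth=0
After op 4 (delete): buf='blu' undo_depth=4 redo_depth=0
After op 5 (delete): buf='b' undo_depth=5 redo_depth=0
After op 6 (type): buf='bok' undo_depth=6 redo_depth=0
After op 7 (undo): buf='b' undo_depth=5 redo_depth=1
After op 8 (delete): buf='(empty)' undo_depth=6 redo_depth=0
After op 9 (type): buf='cat' undo_depth=7 redo_depth=0
After op 10 (undo): buf='(empty)' undo_depth=6 redo_depth=1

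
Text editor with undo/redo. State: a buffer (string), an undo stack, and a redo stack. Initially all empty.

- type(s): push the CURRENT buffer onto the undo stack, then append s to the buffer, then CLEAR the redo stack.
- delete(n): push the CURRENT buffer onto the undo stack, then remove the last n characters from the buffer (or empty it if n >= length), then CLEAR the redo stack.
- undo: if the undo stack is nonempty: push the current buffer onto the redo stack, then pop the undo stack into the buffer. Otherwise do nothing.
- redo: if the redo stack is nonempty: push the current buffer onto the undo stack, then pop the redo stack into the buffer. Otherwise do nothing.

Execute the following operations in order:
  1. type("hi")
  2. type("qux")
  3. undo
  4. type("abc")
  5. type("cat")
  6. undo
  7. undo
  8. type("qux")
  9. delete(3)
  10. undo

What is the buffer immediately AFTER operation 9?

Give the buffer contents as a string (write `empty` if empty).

Answer: hi

Derivation:
After op 1 (type): buf='hi' undo_depth=1 redo_depth=0
After op 2 (type): buf='hiqux' undo_depth=2 redo_depth=0
After op 3 (undo): buf='hi' undo_depth=1 redo_depth=1
After op 4 (type): buf='hiabc' undo_depth=2 redo_depth=0
After op 5 (type): buf='hiabccat' undo_depth=3 redo_depth=0
After op 6 (undo): buf='hiabc' undo_depth=2 redo_depth=1
After op 7 (undo): buf='hi' undo_depth=1 redo_depth=2
After op 8 (type): buf='hiqux' undo_depth=2 redo_depth=0
After op 9 (delete): buf='hi' undo_depth=3 redo_depth=0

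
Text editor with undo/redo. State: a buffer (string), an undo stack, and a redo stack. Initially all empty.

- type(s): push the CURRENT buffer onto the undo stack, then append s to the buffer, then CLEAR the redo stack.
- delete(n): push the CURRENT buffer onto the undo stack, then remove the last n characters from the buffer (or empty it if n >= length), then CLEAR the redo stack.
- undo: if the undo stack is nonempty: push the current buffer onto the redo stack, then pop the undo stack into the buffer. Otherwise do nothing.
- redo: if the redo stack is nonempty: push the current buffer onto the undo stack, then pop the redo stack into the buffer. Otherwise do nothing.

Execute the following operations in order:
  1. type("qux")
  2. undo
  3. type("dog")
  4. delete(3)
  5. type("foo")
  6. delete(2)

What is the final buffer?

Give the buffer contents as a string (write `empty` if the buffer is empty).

After op 1 (type): buf='qux' undo_depth=1 redo_depth=0
After op 2 (undo): buf='(empty)' undo_depth=0 redo_depth=1
After op 3 (type): buf='dog' undo_depth=1 redo_depth=0
After op 4 (delete): buf='(empty)' undo_depth=2 redo_depth=0
After op 5 (type): buf='foo' undo_depth=3 redo_depth=0
After op 6 (delete): buf='f' undo_depth=4 redo_depth=0

Answer: f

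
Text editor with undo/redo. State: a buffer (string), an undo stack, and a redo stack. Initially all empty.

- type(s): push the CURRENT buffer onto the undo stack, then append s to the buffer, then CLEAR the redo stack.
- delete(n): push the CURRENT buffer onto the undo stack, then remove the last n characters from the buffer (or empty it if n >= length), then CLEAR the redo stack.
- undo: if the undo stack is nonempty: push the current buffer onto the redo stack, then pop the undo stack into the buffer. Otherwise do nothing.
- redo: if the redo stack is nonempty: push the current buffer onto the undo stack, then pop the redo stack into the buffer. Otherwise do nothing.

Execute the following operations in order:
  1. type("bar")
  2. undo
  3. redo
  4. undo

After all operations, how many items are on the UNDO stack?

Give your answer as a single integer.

Answer: 0

Derivation:
After op 1 (type): buf='bar' undo_depth=1 redo_depth=0
After op 2 (undo): buf='(empty)' undo_depth=0 redo_depth=1
After op 3 (redo): buf='bar' undo_depth=1 redo_depth=0
After op 4 (undo): buf='(empty)' undo_depth=0 redo_depth=1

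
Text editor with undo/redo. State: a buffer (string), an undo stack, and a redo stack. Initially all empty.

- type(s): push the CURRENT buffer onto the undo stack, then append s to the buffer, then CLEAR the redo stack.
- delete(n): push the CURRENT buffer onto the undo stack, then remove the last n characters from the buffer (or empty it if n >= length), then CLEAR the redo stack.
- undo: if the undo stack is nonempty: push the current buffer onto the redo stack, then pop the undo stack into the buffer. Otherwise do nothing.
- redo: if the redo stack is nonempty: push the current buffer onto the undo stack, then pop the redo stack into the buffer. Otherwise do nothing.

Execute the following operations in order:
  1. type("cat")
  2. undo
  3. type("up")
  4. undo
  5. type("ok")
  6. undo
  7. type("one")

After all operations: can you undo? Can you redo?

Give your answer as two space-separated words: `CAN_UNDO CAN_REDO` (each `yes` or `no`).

After op 1 (type): buf='cat' undo_depth=1 redo_depth=0
After op 2 (undo): buf='(empty)' undo_depth=0 redo_depth=1
After op 3 (type): buf='up' undo_depth=1 redo_depth=0
After op 4 (undo): buf='(empty)' undo_depth=0 redo_depth=1
After op 5 (type): buf='ok' undo_depth=1 redo_depth=0
After op 6 (undo): buf='(empty)' undo_depth=0 redo_depth=1
After op 7 (type): buf='one' undo_depth=1 redo_depth=0

Answer: yes no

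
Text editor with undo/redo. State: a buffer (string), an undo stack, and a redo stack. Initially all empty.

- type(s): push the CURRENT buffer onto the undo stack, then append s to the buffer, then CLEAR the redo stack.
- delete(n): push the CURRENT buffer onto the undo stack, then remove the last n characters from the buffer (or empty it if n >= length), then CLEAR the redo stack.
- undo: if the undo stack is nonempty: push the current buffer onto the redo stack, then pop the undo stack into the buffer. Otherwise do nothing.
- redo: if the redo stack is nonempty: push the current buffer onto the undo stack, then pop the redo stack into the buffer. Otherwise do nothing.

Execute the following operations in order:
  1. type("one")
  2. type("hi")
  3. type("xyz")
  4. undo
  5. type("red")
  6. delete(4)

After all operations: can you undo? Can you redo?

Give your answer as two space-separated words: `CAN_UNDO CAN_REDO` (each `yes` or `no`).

Answer: yes no

Derivation:
After op 1 (type): buf='one' undo_depth=1 redo_depth=0
After op 2 (type): buf='onehi' undo_depth=2 redo_depth=0
After op 3 (type): buf='onehixyz' undo_depth=3 redo_depth=0
After op 4 (undo): buf='onehi' undo_depth=2 redo_depth=1
After op 5 (type): buf='onehired' undo_depth=3 redo_depth=0
After op 6 (delete): buf='oneh' undo_depth=4 redo_depth=0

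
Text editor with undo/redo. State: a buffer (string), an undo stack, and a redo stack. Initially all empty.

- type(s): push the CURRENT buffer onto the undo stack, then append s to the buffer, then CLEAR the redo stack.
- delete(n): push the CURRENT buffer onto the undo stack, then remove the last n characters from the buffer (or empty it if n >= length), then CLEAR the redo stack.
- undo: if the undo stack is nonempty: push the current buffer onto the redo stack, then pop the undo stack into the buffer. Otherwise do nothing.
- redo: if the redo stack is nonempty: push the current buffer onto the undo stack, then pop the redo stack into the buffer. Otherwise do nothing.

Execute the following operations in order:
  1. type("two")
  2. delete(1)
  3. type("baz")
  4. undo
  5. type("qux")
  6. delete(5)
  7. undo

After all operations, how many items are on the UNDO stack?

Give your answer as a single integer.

Answer: 3

Derivation:
After op 1 (type): buf='two' undo_depth=1 redo_depth=0
After op 2 (delete): buf='tw' undo_depth=2 redo_depth=0
After op 3 (type): buf='twbaz' undo_depth=3 redo_depth=0
After op 4 (undo): buf='tw' undo_depth=2 redo_depth=1
After op 5 (type): buf='twqux' undo_depth=3 redo_depth=0
After op 6 (delete): buf='(empty)' undo_depth=4 redo_depth=0
After op 7 (undo): buf='twqux' undo_depth=3 redo_depth=1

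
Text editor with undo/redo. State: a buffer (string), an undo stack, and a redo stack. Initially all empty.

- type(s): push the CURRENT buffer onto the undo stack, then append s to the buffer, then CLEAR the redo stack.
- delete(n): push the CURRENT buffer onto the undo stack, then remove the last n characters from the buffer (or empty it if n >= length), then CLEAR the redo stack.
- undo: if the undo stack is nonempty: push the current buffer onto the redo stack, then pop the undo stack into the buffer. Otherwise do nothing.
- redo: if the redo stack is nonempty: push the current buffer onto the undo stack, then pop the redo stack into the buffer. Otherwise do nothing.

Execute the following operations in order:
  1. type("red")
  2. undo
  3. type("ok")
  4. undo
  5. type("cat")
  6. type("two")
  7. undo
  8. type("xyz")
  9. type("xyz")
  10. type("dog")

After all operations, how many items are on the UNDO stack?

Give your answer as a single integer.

After op 1 (type): buf='red' undo_depth=1 redo_depth=0
After op 2 (undo): buf='(empty)' undo_depth=0 redo_depth=1
After op 3 (type): buf='ok' undo_depth=1 redo_depth=0
After op 4 (undo): buf='(empty)' undo_depth=0 redo_depth=1
After op 5 (type): buf='cat' undo_depth=1 redo_depth=0
After op 6 (type): buf='cattwo' undo_depth=2 redo_depth=0
After op 7 (undo): buf='cat' undo_depth=1 redo_depth=1
After op 8 (type): buf='catxyz' undo_depth=2 redo_depth=0
After op 9 (type): buf='catxyzxyz' undo_depth=3 redo_depth=0
After op 10 (type): buf='catxyzxyzdog' undo_depth=4 redo_depth=0

Answer: 4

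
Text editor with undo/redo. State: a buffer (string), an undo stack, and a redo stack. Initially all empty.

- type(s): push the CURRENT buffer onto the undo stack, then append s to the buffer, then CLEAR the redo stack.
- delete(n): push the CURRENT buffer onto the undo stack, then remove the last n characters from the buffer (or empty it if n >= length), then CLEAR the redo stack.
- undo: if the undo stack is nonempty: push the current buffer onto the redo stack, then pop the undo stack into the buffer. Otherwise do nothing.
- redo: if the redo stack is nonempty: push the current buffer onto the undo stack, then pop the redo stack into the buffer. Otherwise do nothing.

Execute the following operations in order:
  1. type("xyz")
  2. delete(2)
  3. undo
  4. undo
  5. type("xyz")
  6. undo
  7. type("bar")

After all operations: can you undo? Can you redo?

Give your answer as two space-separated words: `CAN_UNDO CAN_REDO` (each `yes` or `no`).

Answer: yes no

Derivation:
After op 1 (type): buf='xyz' undo_depth=1 redo_depth=0
After op 2 (delete): buf='x' undo_depth=2 redo_depth=0
After op 3 (undo): buf='xyz' undo_depth=1 redo_depth=1
After op 4 (undo): buf='(empty)' undo_depth=0 redo_depth=2
After op 5 (type): buf='xyz' undo_depth=1 redo_depth=0
After op 6 (undo): buf='(empty)' undo_depth=0 redo_depth=1
After op 7 (type): buf='bar' undo_depth=1 redo_depth=0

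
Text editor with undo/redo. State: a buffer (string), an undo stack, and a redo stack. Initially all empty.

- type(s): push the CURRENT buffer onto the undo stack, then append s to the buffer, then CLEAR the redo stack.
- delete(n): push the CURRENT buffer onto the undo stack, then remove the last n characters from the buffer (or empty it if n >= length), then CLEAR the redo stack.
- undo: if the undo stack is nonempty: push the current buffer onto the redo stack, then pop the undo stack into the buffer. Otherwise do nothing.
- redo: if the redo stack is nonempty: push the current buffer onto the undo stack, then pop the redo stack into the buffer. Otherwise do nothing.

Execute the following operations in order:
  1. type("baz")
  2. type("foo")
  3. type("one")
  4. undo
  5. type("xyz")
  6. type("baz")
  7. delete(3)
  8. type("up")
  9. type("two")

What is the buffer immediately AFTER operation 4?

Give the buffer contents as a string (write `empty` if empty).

Answer: bazfoo

Derivation:
After op 1 (type): buf='baz' undo_depth=1 redo_depth=0
After op 2 (type): buf='bazfoo' undo_depth=2 redo_depth=0
After op 3 (type): buf='bazfooone' undo_depth=3 redo_depth=0
After op 4 (undo): buf='bazfoo' undo_depth=2 redo_depth=1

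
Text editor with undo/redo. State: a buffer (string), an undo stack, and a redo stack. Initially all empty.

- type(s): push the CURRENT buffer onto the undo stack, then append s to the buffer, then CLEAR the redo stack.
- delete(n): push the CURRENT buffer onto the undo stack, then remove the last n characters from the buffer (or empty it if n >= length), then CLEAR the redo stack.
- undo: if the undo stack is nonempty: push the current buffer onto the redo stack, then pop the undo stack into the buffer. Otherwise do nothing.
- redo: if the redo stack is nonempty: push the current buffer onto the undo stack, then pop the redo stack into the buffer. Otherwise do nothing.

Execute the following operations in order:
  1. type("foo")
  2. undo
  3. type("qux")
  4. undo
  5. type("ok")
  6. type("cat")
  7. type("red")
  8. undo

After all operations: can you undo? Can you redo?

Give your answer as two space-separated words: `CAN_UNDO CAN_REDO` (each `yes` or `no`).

Answer: yes yes

Derivation:
After op 1 (type): buf='foo' undo_depth=1 redo_depth=0
After op 2 (undo): buf='(empty)' undo_depth=0 redo_depth=1
After op 3 (type): buf='qux' undo_depth=1 redo_depth=0
After op 4 (undo): buf='(empty)' undo_depth=0 redo_depth=1
After op 5 (type): buf='ok' undo_depth=1 redo_depth=0
After op 6 (type): buf='okcat' undo_depth=2 redo_depth=0
After op 7 (type): buf='okcatred' undo_depth=3 redo_depth=0
After op 8 (undo): buf='okcat' undo_depth=2 redo_depth=1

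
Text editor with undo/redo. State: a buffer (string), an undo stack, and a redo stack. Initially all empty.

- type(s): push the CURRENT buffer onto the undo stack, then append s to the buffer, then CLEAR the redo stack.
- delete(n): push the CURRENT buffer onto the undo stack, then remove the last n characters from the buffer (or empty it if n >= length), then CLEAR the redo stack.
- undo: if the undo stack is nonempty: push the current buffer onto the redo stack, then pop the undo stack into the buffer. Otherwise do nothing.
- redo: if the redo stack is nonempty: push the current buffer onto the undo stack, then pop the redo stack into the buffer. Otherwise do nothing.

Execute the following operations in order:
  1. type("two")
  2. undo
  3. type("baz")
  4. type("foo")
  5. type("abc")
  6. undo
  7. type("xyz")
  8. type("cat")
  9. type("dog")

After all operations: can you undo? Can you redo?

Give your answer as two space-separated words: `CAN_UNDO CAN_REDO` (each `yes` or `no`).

Answer: yes no

Derivation:
After op 1 (type): buf='two' undo_depth=1 redo_depth=0
After op 2 (undo): buf='(empty)' undo_depth=0 redo_depth=1
After op 3 (type): buf='baz' undo_depth=1 redo_depth=0
After op 4 (type): buf='bazfoo' undo_depth=2 redo_depth=0
After op 5 (type): buf='bazfooabc' undo_depth=3 redo_depth=0
After op 6 (undo): buf='bazfoo' undo_depth=2 redo_depth=1
After op 7 (type): buf='bazfooxyz' undo_depth=3 redo_depth=0
After op 8 (type): buf='bazfooxyzcat' undo_depth=4 redo_depth=0
After op 9 (type): buf='bazfooxyzcatdog' undo_depth=5 redo_depth=0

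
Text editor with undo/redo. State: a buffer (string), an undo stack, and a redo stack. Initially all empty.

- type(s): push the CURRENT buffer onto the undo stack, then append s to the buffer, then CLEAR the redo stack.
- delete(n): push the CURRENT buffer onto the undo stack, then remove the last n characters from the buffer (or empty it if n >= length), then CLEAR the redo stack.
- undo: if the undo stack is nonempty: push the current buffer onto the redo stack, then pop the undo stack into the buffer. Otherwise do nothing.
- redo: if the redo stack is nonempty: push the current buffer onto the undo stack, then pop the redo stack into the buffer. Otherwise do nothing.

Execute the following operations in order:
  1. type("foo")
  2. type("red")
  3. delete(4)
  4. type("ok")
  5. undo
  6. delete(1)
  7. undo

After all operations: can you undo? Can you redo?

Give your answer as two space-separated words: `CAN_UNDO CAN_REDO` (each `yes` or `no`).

Answer: yes yes

Derivation:
After op 1 (type): buf='foo' undo_depth=1 redo_depth=0
After op 2 (type): buf='foored' undo_depth=2 redo_depth=0
After op 3 (delete): buf='fo' undo_depth=3 redo_depth=0
After op 4 (type): buf='fook' undo_depth=4 redo_depth=0
After op 5 (undo): buf='fo' undo_depth=3 redo_depth=1
After op 6 (delete): buf='f' undo_depth=4 redo_depth=0
After op 7 (undo): buf='fo' undo_depth=3 redo_depth=1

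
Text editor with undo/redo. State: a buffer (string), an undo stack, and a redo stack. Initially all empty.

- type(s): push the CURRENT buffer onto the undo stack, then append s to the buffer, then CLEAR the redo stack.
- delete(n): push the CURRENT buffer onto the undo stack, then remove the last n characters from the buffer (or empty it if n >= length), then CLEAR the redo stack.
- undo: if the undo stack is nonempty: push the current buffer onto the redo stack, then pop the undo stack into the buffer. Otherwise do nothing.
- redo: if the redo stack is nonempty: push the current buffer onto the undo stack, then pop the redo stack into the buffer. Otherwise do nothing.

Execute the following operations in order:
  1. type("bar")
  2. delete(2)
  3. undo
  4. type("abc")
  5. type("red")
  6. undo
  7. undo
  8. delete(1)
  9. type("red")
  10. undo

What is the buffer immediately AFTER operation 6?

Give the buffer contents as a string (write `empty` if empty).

After op 1 (type): buf='bar' undo_depth=1 redo_depth=0
After op 2 (delete): buf='b' undo_depth=2 redo_depth=0
After op 3 (undo): buf='bar' undo_depth=1 redo_depth=1
After op 4 (type): buf='barabc' undo_depth=2 redo_depth=0
After op 5 (type): buf='barabcred' undo_depth=3 redo_depth=0
After op 6 (undo): buf='barabc' undo_depth=2 redo_depth=1

Answer: barabc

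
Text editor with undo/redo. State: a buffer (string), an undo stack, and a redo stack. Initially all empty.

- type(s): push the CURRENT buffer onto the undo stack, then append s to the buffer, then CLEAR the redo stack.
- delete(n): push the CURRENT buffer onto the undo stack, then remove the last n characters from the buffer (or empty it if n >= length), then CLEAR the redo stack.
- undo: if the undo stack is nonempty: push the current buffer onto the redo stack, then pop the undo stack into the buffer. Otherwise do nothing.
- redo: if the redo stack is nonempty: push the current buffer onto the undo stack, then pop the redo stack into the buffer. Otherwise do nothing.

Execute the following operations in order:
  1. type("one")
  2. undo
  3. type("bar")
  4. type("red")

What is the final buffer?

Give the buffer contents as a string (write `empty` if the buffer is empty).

Answer: barred

Derivation:
After op 1 (type): buf='one' undo_depth=1 redo_depth=0
After op 2 (undo): buf='(empty)' undo_depth=0 redo_depth=1
After op 3 (type): buf='bar' undo_depth=1 redo_depth=0
After op 4 (type): buf='barred' undo_depth=2 redo_depth=0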